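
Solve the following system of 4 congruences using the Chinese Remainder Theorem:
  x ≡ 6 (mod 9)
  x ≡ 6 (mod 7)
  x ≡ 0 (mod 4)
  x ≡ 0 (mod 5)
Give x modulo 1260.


Product of moduli M = 9 · 7 · 4 · 5 = 1260.
Merge one congruence at a time:
  Start: x ≡ 6 (mod 9).
  Combine with x ≡ 6 (mod 7); new modulus lcm = 63.
    Write x = 6 + 9·t and substitute into x ≡ 6 (mod 7): 9·t ≡ 6 − 6 = 0 (mod 7).
    Reduce coefficients mod 7: 2·t ≡ 0 (mod 7).
    The inverse of 2 mod 7 is 4 (since 2·4 = 8 = 1·7 + 1), so t ≡ 4·0 = 0 ≡ 0 (mod 7).
    Then x = 6 + 9·0 = 6, valid modulo lcm(9, 7) = 63: x ≡ 6 (mod 63).
  Combine with x ≡ 0 (mod 4); new modulus lcm = 252.
    Write x = 6 + 63·t and substitute into x ≡ 0 (mod 4): 63·t ≡ 0 − 6 = -6 (mod 4).
    Reduce coefficients mod 4: 3·t ≡ 2 (mod 4).
    The inverse of 3 mod 4 is 3 (since 3·3 = 9 = 2·4 + 1), so t ≡ 3·2 = 6 ≡ 2 (mod 4).
    Then x = 6 + 63·2 = 132, valid modulo lcm(63, 4) = 252: x ≡ 132 (mod 252).
  Combine with x ≡ 0 (mod 5); new modulus lcm = 1260.
    Write x = 132 + 252·t and substitute into x ≡ 0 (mod 5): 252·t ≡ 0 − 132 = -132 (mod 5).
    Reduce coefficients mod 5: 2·t ≡ 3 (mod 5).
    The inverse of 2 mod 5 is 3 (since 2·3 = 6 = 1·5 + 1), so t ≡ 3·3 = 9 ≡ 4 (mod 5).
    Then x = 132 + 252·4 = 1140, valid modulo lcm(252, 5) = 1260: x ≡ 1140 (mod 1260).
Verify against each original: 1140 mod 9 = 6, 1140 mod 7 = 6, 1140 mod 4 = 0, 1140 mod 5 = 0.

x ≡ 1140 (mod 1260).


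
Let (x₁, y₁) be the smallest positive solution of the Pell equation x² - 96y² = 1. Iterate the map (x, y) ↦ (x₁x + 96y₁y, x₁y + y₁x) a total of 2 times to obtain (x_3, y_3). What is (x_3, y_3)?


Step 1: Find the fundamental solution (x₁, y₁) of x² - 96y² = 1.
  Expand √96 as a continued fraction. a₀ = ⌊√96⌋ = 9; iterate m_{k+1} = d_k·a_k − m_k, d_{k+1} = (96 − m_{k+1}²)/d_k, a_{k+1} = ⌊(a₀ + m_{k+1})/d_{k+1}⌋ (starting m₀ = 0, d₀ = 1), with convergents p_k = a_k·p_{k-1} + p_{k-2}, q_k = a_k·q_{k-1} + q_{k-2} (p₋₁ = 1, q₋₁ = 0):
  k = 0: a₀ = 9; p₀/q₀ = 9/1; p₀² − 96·q₀² = 81 − 96 = -15.
  k = 1: m = 9, d = 15, a = ⌊(9 + 9)/15⌋ = 1; p/q = (1·9 + 1)/(1·1 + 0) = 10/1; p² − 96·q² = 100 − 96 = 4.
  k = 2: m = 6, d = 4, a = ⌊(9 + 6)/4⌋ = 3; p/q = (3·10 + 9)/(3·1 + 1) = 39/4; p² − 96·q² = 1521 − 1536 = -15.
  k = 3: m = 6, d = 15, a = ⌊(9 + 6)/15⌋ = 1; p/q = (1·39 + 10)/(1·4 + 1) = 49/5; p² − 96·q² = 2401 − 2400 = 1.
  The first convergent with p² − 96·q² = 1 gives the fundamental solution (x₁, y₁) = (49, 5).
Step 2: Apply the recurrence (x_{n+1}, y_{n+1}) = (x₁x_n + 96y₁y_n, x₁y_n + y₁x_n) repeatedly.
  From (x_1, y_1) = (49, 5): x_2 = 49·49 + 96·5·5 = 4801; y_2 = 49·5 + 5·49 = 490.
  From (x_2, y_2) = (4801, 490): x_3 = 49·4801 + 96·5·490 = 470449; y_3 = 49·490 + 5·4801 = 48015.
Step 3: Verify x_3² - 96·y_3² = 221322261601 - 221322261600 = 1 (should be 1). ✓

(x_1, y_1) = (49, 5); (x_3, y_3) = (470449, 48015).


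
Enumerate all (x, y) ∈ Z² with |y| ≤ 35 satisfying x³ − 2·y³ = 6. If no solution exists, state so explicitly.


The equation is x³ - 2y³ = 6. For fixed y, x³ = 2·y³ + 6, so a solution requires the RHS to be a perfect cube.
Strategy: iterate y from -35 to 35, compute RHS = 2·y³ + 6, and check whether it is a (positive or negative) perfect cube.
Check small values of y:
  y = 0: RHS = 6 is not a perfect cube.
  y = 1: RHS = 8 = (2)³ ⇒ x = 2 works.
  y = -1: RHS = 4 is not a perfect cube.
  y = 2: RHS = 22 is not a perfect cube.
  y = -2: RHS = -10 is not a perfect cube.
  y = 3: RHS = 60 is not a perfect cube.
  y = -3: RHS = -48 is not a perfect cube.
Continuing the search up to |y| = 35 finds no further solutions beyond those listed.
Collected solutions: (2, 1).

Solutions (with |y| ≤ 35): (2, 1).


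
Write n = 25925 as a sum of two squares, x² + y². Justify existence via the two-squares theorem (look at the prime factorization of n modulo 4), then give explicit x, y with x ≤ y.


Step 1: Factor n = 25925 = 5^2 · 17 · 61.
Step 2: Check the mod-4 condition on each prime factor: 5 ≡ 1 (mod 4), exponent 2; 17 ≡ 1 (mod 4), exponent 1; 61 ≡ 1 (mod 4), exponent 1.
All primes ≡ 3 (mod 4) appear to even exponent (or don't appear), so by the two-squares theorem n IS expressible as a sum of two squares.
Step 3: Build a representation. Group n = k² · m with k = 5 and m = 17 · 61 = 1037 (a product of primes ≡ 1 (mod 4)); a representation of m scales to one of n via (k·x)² + (k·y)² = k²(x² + y²). Each prime p ≡ 1 (mod 4) is itself a sum of two squares; find a² by testing p − a² for a perfect square:
  17: 17 − 1² = 16 = 4² ⇒ 17 = 1² + 4².
  61: 61 − 1² = 60, 61 − 2² = 57, 61 − 3² = 52, 61 − 4² = 45, 61 − 5² = 36 = 6² ⇒ 61 = 5² + 6².
  Combine using the Brahmagupta–Fibonacci identity (a² + b²)(c² + d²) = (ac − bd)² + (ad + bc)² = (ac + bd)² + (ad − bc)²:
  17 · 61 = 1037: from (1² + 4²)(5² + 6²), take (1·5 − 4·6, 1·6 + 4·5) = (5 − 24, 6 + 20) = (-19, 26); dropping signs (only squares matter) gives (19, 26); check 19² + 26² = 361 + 676 = 1037 ✓.
  Scale by k = 5: (5·19, 5·26) = (95, 130).
Step 4: Order so x ≤ y and verify: 95² + 130² = 9025 + 16900 = 25925 = n. ✓

n = 25925 = 95² + 130² (one valid representation with x ≤ y).


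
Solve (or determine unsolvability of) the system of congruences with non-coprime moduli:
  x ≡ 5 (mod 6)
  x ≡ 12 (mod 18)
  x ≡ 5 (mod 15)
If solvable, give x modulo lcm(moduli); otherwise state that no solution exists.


Moduli 6, 18, 15 are not pairwise coprime, so CRT works modulo lcm(m_i) when all pairwise compatibility conditions hold.
Pairwise compatibility: gcd(m_i, m_j) must divide a_i - a_j for every pair.
Merge one congruence at a time:
  Start: x ≡ 5 (mod 6).
  Combine with x ≡ 12 (mod 18): gcd(6, 18) = 6, and 12 - 5 = 7 is NOT divisible by 6.
    ⇒ system is inconsistent (no integer solution).

No solution (the system is inconsistent).


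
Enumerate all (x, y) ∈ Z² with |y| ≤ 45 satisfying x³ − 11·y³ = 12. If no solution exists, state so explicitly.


The equation is x³ - 11y³ = 12. For fixed y, x³ = 11·y³ + 12, so a solution requires the RHS to be a perfect cube.
Strategy: iterate y from -45 to 45, compute RHS = 11·y³ + 12, and check whether it is a (positive or negative) perfect cube.
Check small values of y:
  y = 0: RHS = 12 is not a perfect cube.
  y = 1: RHS = 23 is not a perfect cube.
  y = -1: RHS = 1 = (1)³ ⇒ x = 1 works.
  y = 2: RHS = 100 is not a perfect cube.
  y = -2: RHS = -76 is not a perfect cube.
  y = 3: RHS = 309 is not a perfect cube.
  y = -3: RHS = -285 is not a perfect cube.
Continuing the search up to |y| = 45 finds no further solutions beyond those listed.
Collected solutions: (1, -1).

Solutions (with |y| ≤ 45): (1, -1).


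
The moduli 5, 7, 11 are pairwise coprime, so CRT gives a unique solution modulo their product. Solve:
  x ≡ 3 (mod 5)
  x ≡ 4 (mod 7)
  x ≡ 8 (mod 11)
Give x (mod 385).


Moduli 5, 7, 11 are pairwise coprime; by CRT there is a unique solution modulo M = 5 · 7 · 11 = 385.
Solve pairwise, accumulating the modulus:
  Start with x ≡ 3 (mod 5).
  Combine with x ≡ 4 (mod 7): since gcd(5, 7) = 1, we get a unique residue mod 35.
    Write x = 3 + 5·t and substitute into x ≡ 4 (mod 7): 5·t ≡ 4 − 3 = 1 (mod 7).
    The inverse of 5 mod 7 is 3 (since 5·3 = 15 = 2·7 + 1), so t ≡ 3·1 = 3 ≡ 3 (mod 7).
    Then x = 3 + 5·3 = 18, valid modulo lcm(5, 7) = 35: x ≡ 18 (mod 35).
  Combine with x ≡ 8 (mod 11): since gcd(35, 11) = 1, we get a unique residue mod 385.
    Write x = 18 + 35·t and substitute into x ≡ 8 (mod 11): 35·t ≡ 8 − 18 = -10 (mod 11).
    Reduce coefficients mod 11: 2·t ≡ 1 (mod 11).
    The inverse of 2 mod 11 is 6 (since 2·6 = 12 = 1·11 + 1), so t ≡ 6·1 = 6 ≡ 6 (mod 11).
    Then x = 18 + 35·6 = 228, valid modulo lcm(35, 11) = 385: x ≡ 228 (mod 385).
Verify: 228 mod 5 = 3 ✓, 228 mod 7 = 4 ✓, 228 mod 11 = 8 ✓.

x ≡ 228 (mod 385).


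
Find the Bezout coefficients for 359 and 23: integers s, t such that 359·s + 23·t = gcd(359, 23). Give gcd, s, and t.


Euclidean algorithm on (359, 23) — divide until remainder is 0:
  359 = 15 · 23 + 14
  23 = 1 · 14 + 9
  14 = 1 · 9 + 5
  9 = 1 · 5 + 4
  5 = 1 · 4 + 1
  4 = 4 · 1 + 0
gcd(359, 23) = 1.
Track Bezout coefficients alongside the remainders: start with r₀ = 359 = a·1 + b·0 (s = 1, t = 0) and r₁ = 23 = a·0 + b·1 (s = 0, t = 1); each new remainder r_{k+1} = r_{k-1} − q_k·r_k inherits s_{k+1} = s_{k-1} − q_k·s_k, t_{k+1} = t_{k-1} − q_k·t_k, so r_k = a·s_k + b·t_k at every step:
  q = 15: r = 14, s = 1 − 15·0 = 1, t = 0 − 15·1 = -15  (check: 359·1 + 23·(-15) = 14)
  q = 1: r = 9, s = 0 − 1·1 = -1, t = 1 − 1·(-15) = 16  (check: 359·(-1) + 23·16 = 9)
  q = 1: r = 5, s = 1 − 1·(-1) = 2, t = -15 − 1·16 = -31  (check: 359·2 + 23·(-31) = 5)
  q = 1: r = 4, s = -1 − 1·2 = -3, t = 16 − 1·(-31) = 47  (check: 359·(-3) + 23·47 = 4)
  q = 1: r = 1, s = 2 − 1·(-3) = 5, t = -31 − 1·47 = -78  (check: 359·5 + 23·(-78) = 1)
The row with r = 1 (the gcd) gives the Bezout coefficients s = 5, t = -78.
Result: 359 · (5) + 23 · (-78) = 1.

gcd(359, 23) = 1; s = 5, t = -78 (check: 359·5 + 23·(-78) = 1).


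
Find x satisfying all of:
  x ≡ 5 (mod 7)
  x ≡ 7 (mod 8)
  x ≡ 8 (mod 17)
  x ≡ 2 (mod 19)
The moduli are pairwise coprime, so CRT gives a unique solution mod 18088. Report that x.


Product of moduli M = 7 · 8 · 17 · 19 = 18088.
Merge one congruence at a time:
  Start: x ≡ 5 (mod 7).
  Combine with x ≡ 7 (mod 8); new modulus lcm = 56.
    Write x = 5 + 7·t and substitute into x ≡ 7 (mod 8): 7·t ≡ 7 − 5 = 2 (mod 8).
    The inverse of 7 mod 8 is 7 (since 7·7 = 49 = 6·8 + 1), so t ≡ 7·2 = 14 ≡ 6 (mod 8).
    Then x = 5 + 7·6 = 47, valid modulo lcm(7, 8) = 56: x ≡ 47 (mod 56).
  Combine with x ≡ 8 (mod 17); new modulus lcm = 952.
    Write x = 47 + 56·t and substitute into x ≡ 8 (mod 17): 56·t ≡ 8 − 47 = -39 (mod 17).
    Reduce coefficients mod 17: 5·t ≡ 12 (mod 17).
    The inverse of 5 mod 17 is 7 (since 5·7 = 35 = 2·17 + 1), so t ≡ 7·12 = 84 ≡ 16 (mod 17).
    Then x = 47 + 56·16 = 943, valid modulo lcm(56, 17) = 952: x ≡ 943 (mod 952).
  Combine with x ≡ 2 (mod 19); new modulus lcm = 18088.
    Write x = 943 + 952·t and substitute into x ≡ 2 (mod 19): 952·t ≡ 2 − 943 = -941 (mod 19).
    Reduce coefficients mod 19: 2·t ≡ 9 (mod 19).
    The inverse of 2 mod 19 is 10 (since 2·10 = 20 = 1·19 + 1), so t ≡ 10·9 = 90 ≡ 14 (mod 19).
    Then x = 943 + 952·14 = 14271, valid modulo lcm(952, 19) = 18088: x ≡ 14271 (mod 18088).
Verify against each original: 14271 mod 7 = 5, 14271 mod 8 = 7, 14271 mod 17 = 8, 14271 mod 19 = 2.

x ≡ 14271 (mod 18088).


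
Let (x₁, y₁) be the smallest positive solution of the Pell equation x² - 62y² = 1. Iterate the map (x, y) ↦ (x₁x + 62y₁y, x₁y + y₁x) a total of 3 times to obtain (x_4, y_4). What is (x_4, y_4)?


Step 1: Find the fundamental solution (x₁, y₁) of x² - 62y² = 1.
  Expand √62 as a continued fraction. a₀ = ⌊√62⌋ = 7; iterate m_{k+1} = d_k·a_k − m_k, d_{k+1} = (62 − m_{k+1}²)/d_k, a_{k+1} = ⌊(a₀ + m_{k+1})/d_{k+1}⌋ (starting m₀ = 0, d₀ = 1), with convergents p_k = a_k·p_{k-1} + p_{k-2}, q_k = a_k·q_{k-1} + q_{k-2} (p₋₁ = 1, q₋₁ = 0):
  k = 0: a₀ = 7; p₀/q₀ = 7/1; p₀² − 62·q₀² = 49 − 62 = -13.
  k = 1: m = 7, d = 13, a = ⌊(7 + 7)/13⌋ = 1; p/q = (1·7 + 1)/(1·1 + 0) = 8/1; p² − 62·q² = 64 − 62 = 2.
  k = 2: m = 6, d = 2, a = ⌊(7 + 6)/2⌋ = 6; p/q = (6·8 + 7)/(6·1 + 1) = 55/7; p² − 62·q² = 3025 − 3038 = -13.
  k = 3: m = 6, d = 13, a = ⌊(7 + 6)/13⌋ = 1; p/q = (1·55 + 8)/(1·7 + 1) = 63/8; p² − 62·q² = 3969 − 3968 = 1.
  The first convergent with p² − 62·q² = 1 gives the fundamental solution (x₁, y₁) = (63, 8).
Step 2: Apply the recurrence (x_{n+1}, y_{n+1}) = (x₁x_n + 62y₁y_n, x₁y_n + y₁x_n) repeatedly.
  From (x_1, y_1) = (63, 8): x_2 = 63·63 + 62·8·8 = 7937; y_2 = 63·8 + 8·63 = 1008.
  From (x_2, y_2) = (7937, 1008): x_3 = 63·7937 + 62·8·1008 = 999999; y_3 = 63·1008 + 8·7937 = 127000.
  From (x_3, y_3) = (999999, 127000): x_4 = 63·999999 + 62·8·127000 = 125991937; y_4 = 63·127000 + 8·999999 = 16000992.
Step 3: Verify x_4² - 62·y_4² = 15873968189011969 - 15873968189011968 = 1 (should be 1). ✓

(x_1, y_1) = (63, 8); (x_4, y_4) = (125991937, 16000992).


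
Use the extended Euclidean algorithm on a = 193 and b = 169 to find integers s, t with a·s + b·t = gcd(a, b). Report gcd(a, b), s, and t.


Euclidean algorithm on (193, 169) — divide until remainder is 0:
  193 = 1 · 169 + 24
  169 = 7 · 24 + 1
  24 = 24 · 1 + 0
gcd(193, 169) = 1.
Track Bezout coefficients alongside the remainders: start with r₀ = 193 = a·1 + b·0 (s = 1, t = 0) and r₁ = 169 = a·0 + b·1 (s = 0, t = 1); each new remainder r_{k+1} = r_{k-1} − q_k·r_k inherits s_{k+1} = s_{k-1} − q_k·s_k, t_{k+1} = t_{k-1} − q_k·t_k, so r_k = a·s_k + b·t_k at every step:
  q = 1: r = 24, s = 1 − 1·0 = 1, t = 0 − 1·1 = -1  (check: 193·1 + 169·(-1) = 24)
  q = 7: r = 1, s = 0 − 7·1 = -7, t = 1 − 7·(-1) = 8  (check: 193·(-7) + 169·8 = 1)
The row with r = 1 (the gcd) gives the Bezout coefficients s = -7, t = 8.
Result: 193 · (-7) + 169 · (8) = 1.

gcd(193, 169) = 1; s = -7, t = 8 (check: 193·(-7) + 169·8 = 1).


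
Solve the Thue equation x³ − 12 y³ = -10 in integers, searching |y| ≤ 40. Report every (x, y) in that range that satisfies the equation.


The equation is x³ - 12y³ = -10. For fixed y, x³ = 12·y³ − 10, so a solution requires the RHS to be a perfect cube.
Strategy: iterate y from -40 to 40, compute RHS = 12·y³ − 10, and check whether it is a (positive or negative) perfect cube.
Check small values of y:
  y = 0: RHS = -10 is not a perfect cube.
  y = 1: RHS = 2 is not a perfect cube.
  y = -1: RHS = -22 is not a perfect cube.
  y = 2: RHS = 86 is not a perfect cube.
  y = -2: RHS = -106 is not a perfect cube.
  y = 3: RHS = 314 is not a perfect cube.
  y = -3: RHS = -334 is not a perfect cube.
Continuing the search up to |y| = 40 finds no solutions either.
No (x, y) in the scanned range satisfies the equation.

No integer solutions with |y| ≤ 40.


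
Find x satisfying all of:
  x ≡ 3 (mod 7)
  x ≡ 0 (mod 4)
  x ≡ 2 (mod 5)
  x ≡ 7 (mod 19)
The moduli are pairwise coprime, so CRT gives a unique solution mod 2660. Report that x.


Product of moduli M = 7 · 4 · 5 · 19 = 2660.
Merge one congruence at a time:
  Start: x ≡ 3 (mod 7).
  Combine with x ≡ 0 (mod 4); new modulus lcm = 28.
    Write x = 3 + 7·t and substitute into x ≡ 0 (mod 4): 7·t ≡ 0 − 3 = -3 (mod 4).
    Reduce coefficients mod 4: 3·t ≡ 1 (mod 4).
    The inverse of 3 mod 4 is 3 (since 3·3 = 9 = 2·4 + 1), so t ≡ 3·1 = 3 ≡ 3 (mod 4).
    Then x = 3 + 7·3 = 24, valid modulo lcm(7, 4) = 28: x ≡ 24 (mod 28).
  Combine with x ≡ 2 (mod 5); new modulus lcm = 140.
    Write x = 24 + 28·t and substitute into x ≡ 2 (mod 5): 28·t ≡ 2 − 24 = -22 (mod 5).
    Reduce coefficients mod 5: 3·t ≡ 3 (mod 5).
    The inverse of 3 mod 5 is 2 (since 3·2 = 6 = 1·5 + 1), so t ≡ 2·3 = 6 ≡ 1 (mod 5).
    Then x = 24 + 28·1 = 52, valid modulo lcm(28, 5) = 140: x ≡ 52 (mod 140).
  Combine with x ≡ 7 (mod 19); new modulus lcm = 2660.
    Write x = 52 + 140·t and substitute into x ≡ 7 (mod 19): 140·t ≡ 7 − 52 = -45 (mod 19).
    Reduce coefficients mod 19: 7·t ≡ 12 (mod 19).
    The inverse of 7 mod 19 is 11 (since 7·11 = 77 = 4·19 + 1), so t ≡ 11·12 = 132 ≡ 18 (mod 19).
    Then x = 52 + 140·18 = 2572, valid modulo lcm(140, 19) = 2660: x ≡ 2572 (mod 2660).
Verify against each original: 2572 mod 7 = 3, 2572 mod 4 = 0, 2572 mod 5 = 2, 2572 mod 19 = 7.

x ≡ 2572 (mod 2660).


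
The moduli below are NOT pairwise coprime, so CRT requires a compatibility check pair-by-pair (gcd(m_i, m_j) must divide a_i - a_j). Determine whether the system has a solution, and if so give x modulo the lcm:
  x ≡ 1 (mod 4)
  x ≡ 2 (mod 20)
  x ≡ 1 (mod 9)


Moduli 4, 20, 9 are not pairwise coprime, so CRT works modulo lcm(m_i) when all pairwise compatibility conditions hold.
Pairwise compatibility: gcd(m_i, m_j) must divide a_i - a_j for every pair.
Merge one congruence at a time:
  Start: x ≡ 1 (mod 4).
  Combine with x ≡ 2 (mod 20): gcd(4, 20) = 4, and 2 - 1 = 1 is NOT divisible by 4.
    ⇒ system is inconsistent (no integer solution).

No solution (the system is inconsistent).


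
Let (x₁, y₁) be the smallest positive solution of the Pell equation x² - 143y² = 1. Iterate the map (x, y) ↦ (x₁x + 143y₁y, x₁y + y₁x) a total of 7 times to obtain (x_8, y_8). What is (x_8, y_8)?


Step 1: Find the fundamental solution (x₁, y₁) of x² - 143y² = 1.
  Expand √143 as a continued fraction. a₀ = ⌊√143⌋ = 11; iterate m_{k+1} = d_k·a_k − m_k, d_{k+1} = (143 − m_{k+1}²)/d_k, a_{k+1} = ⌊(a₀ + m_{k+1})/d_{k+1}⌋ (starting m₀ = 0, d₀ = 1), with convergents p_k = a_k·p_{k-1} + p_{k-2}, q_k = a_k·q_{k-1} + q_{k-2} (p₋₁ = 1, q₋₁ = 0):
  k = 0: a₀ = 11; p₀/q₀ = 11/1; p₀² − 143·q₀² = 121 − 143 = -22.
  k = 1: m = 11, d = 22, a = ⌊(11 + 11)/22⌋ = 1; p/q = (1·11 + 1)/(1·1 + 0) = 12/1; p² − 143·q² = 144 − 143 = 1.
  The first convergent with p² − 143·q² = 1 gives the fundamental solution (x₁, y₁) = (12, 1).
Step 2: Apply the recurrence (x_{n+1}, y_{n+1}) = (x₁x_n + 143y₁y_n, x₁y_n + y₁x_n) repeatedly.
  From (x_1, y_1) = (12, 1): x_2 = 12·12 + 143·1·1 = 287; y_2 = 12·1 + 1·12 = 24.
  From (x_2, y_2) = (287, 24): x_3 = 12·287 + 143·1·24 = 6876; y_3 = 12·24 + 1·287 = 575.
  From (x_3, y_3) = (6876, 575): x_4 = 12·6876 + 143·1·575 = 164737; y_4 = 12·575 + 1·6876 = 13776.
  From (x_4, y_4) = (164737, 13776): x_5 = 12·164737 + 143·1·13776 = 3946812; y_5 = 12·13776 + 1·164737 = 330049.
  From (x_5, y_5) = (3946812, 330049): x_6 = 12·3946812 + 143·1·330049 = 94558751; y_6 = 12·330049 + 1·3946812 = 7907400.
  From (x_6, y_6) = (94558751, 7907400): x_7 = 12·94558751 + 143·1·7907400 = 2265463212; y_7 = 12·7907400 + 1·94558751 = 189447551.
  From (x_7, y_7) = (2265463212, 189447551): x_8 = 12·2265463212 + 143·1·189447551 = 54276558337; y_8 = 12·189447551 + 1·2265463212 = 4538833824.
Step 3: Verify x_8² - 143·y_8² = 2945944784909764205569 - 2945944784909764205568 = 1 (should be 1). ✓

(x_1, y_1) = (12, 1); (x_8, y_8) = (54276558337, 4538833824).


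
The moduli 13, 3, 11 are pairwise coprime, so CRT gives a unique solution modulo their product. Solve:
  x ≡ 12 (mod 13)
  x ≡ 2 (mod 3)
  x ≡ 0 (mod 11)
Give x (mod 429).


Moduli 13, 3, 11 are pairwise coprime; by CRT there is a unique solution modulo M = 13 · 3 · 11 = 429.
Solve pairwise, accumulating the modulus:
  Start with x ≡ 12 (mod 13).
  Combine with x ≡ 2 (mod 3): since gcd(13, 3) = 1, we get a unique residue mod 39.
    Write x = 12 + 13·t and substitute into x ≡ 2 (mod 3): 13·t ≡ 2 − 12 = -10 (mod 3).
    Reduce coefficients mod 3: 1·t ≡ 2 (mod 3).
    So t ≡ 2 (mod 3).
    Then x = 12 + 13·2 = 38, valid modulo lcm(13, 3) = 39: x ≡ 38 (mod 39).
  Combine with x ≡ 0 (mod 11): since gcd(39, 11) = 1, we get a unique residue mod 429.
    Write x = 38 + 39·t and substitute into x ≡ 0 (mod 11): 39·t ≡ 0 − 38 = -38 (mod 11).
    Reduce coefficients mod 11: 6·t ≡ 6 (mod 11).
    The inverse of 6 mod 11 is 2 (since 6·2 = 12 = 1·11 + 1), so t ≡ 2·6 = 12 ≡ 1 (mod 11).
    Then x = 38 + 39·1 = 77, valid modulo lcm(39, 11) = 429: x ≡ 77 (mod 429).
Verify: 77 mod 13 = 12 ✓, 77 mod 3 = 2 ✓, 77 mod 11 = 0 ✓.

x ≡ 77 (mod 429).


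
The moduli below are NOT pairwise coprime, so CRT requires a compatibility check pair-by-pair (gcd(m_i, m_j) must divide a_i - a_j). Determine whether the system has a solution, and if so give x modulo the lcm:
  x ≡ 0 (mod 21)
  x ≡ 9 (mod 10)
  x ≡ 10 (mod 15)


Moduli 21, 10, 15 are not pairwise coprime, so CRT works modulo lcm(m_i) when all pairwise compatibility conditions hold.
Pairwise compatibility: gcd(m_i, m_j) must divide a_i - a_j for every pair.
Merge one congruence at a time:
  Start: x ≡ 0 (mod 21).
  Combine with x ≡ 9 (mod 10): gcd(21, 10) = 1; 9 - 0 = 9, which IS divisible by 1, so compatible.
    Write x = 0 + 21·t and substitute into x ≡ 9 (mod 10): 21·t ≡ 9 − 0 = 9 (mod 10).
    Reduce coefficients mod 10: 1·t ≡ 9 (mod 10).
    So t ≡ 9 (mod 10).
    Then x = 0 + 21·9 = 189, valid modulo lcm(21, 10) = 210: x ≡ 189 (mod 210).
  Combine with x ≡ 10 (mod 15): gcd(210, 15) = 15, and 10 - 189 = -179 is NOT divisible by 15.
    ⇒ system is inconsistent (no integer solution).

No solution (the system is inconsistent).


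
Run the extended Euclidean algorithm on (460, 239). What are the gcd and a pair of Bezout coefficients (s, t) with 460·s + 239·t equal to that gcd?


Euclidean algorithm on (460, 239) — divide until remainder is 0:
  460 = 1 · 239 + 221
  239 = 1 · 221 + 18
  221 = 12 · 18 + 5
  18 = 3 · 5 + 3
  5 = 1 · 3 + 2
  3 = 1 · 2 + 1
  2 = 2 · 1 + 0
gcd(460, 239) = 1.
Track Bezout coefficients alongside the remainders: start with r₀ = 460 = a·1 + b·0 (s = 1, t = 0) and r₁ = 239 = a·0 + b·1 (s = 0, t = 1); each new remainder r_{k+1} = r_{k-1} − q_k·r_k inherits s_{k+1} = s_{k-1} − q_k·s_k, t_{k+1} = t_{k-1} − q_k·t_k, so r_k = a·s_k + b·t_k at every step:
  q = 1: r = 221, s = 1 − 1·0 = 1, t = 0 − 1·1 = -1  (check: 460·1 + 239·(-1) = 221)
  q = 1: r = 18, s = 0 − 1·1 = -1, t = 1 − 1·(-1) = 2  (check: 460·(-1) + 239·2 = 18)
  q = 12: r = 5, s = 1 − 12·(-1) = 13, t = -1 − 12·2 = -25  (check: 460·13 + 239·(-25) = 5)
  q = 3: r = 3, s = -1 − 3·13 = -40, t = 2 − 3·(-25) = 77  (check: 460·(-40) + 239·77 = 3)
  q = 1: r = 2, s = 13 − 1·(-40) = 53, t = -25 − 1·77 = -102  (check: 460·53 + 239·(-102) = 2)
  q = 1: r = 1, s = -40 − 1·53 = -93, t = 77 − 1·(-102) = 179  (check: 460·(-93) + 239·179 = 1)
The row with r = 1 (the gcd) gives the Bezout coefficients s = -93, t = 179.
Result: 460 · (-93) + 239 · (179) = 1.

gcd(460, 239) = 1; s = -93, t = 179 (check: 460·(-93) + 239·179 = 1).


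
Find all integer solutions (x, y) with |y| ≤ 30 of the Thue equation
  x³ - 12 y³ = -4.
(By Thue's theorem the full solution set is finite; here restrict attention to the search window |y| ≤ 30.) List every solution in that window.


The equation is x³ - 12y³ = -4. For fixed y, x³ = 12·y³ − 4, so a solution requires the RHS to be a perfect cube.
Strategy: iterate y from -30 to 30, compute RHS = 12·y³ − 4, and check whether it is a (positive or negative) perfect cube.
Check small values of y:
  y = 0: RHS = -4 is not a perfect cube.
  y = 1: RHS = 8 = (2)³ ⇒ x = 2 works.
  y = -1: RHS = -16 is not a perfect cube.
  y = 2: RHS = 92 is not a perfect cube.
  y = -2: RHS = -100 is not a perfect cube.
  y = 3: RHS = 320 is not a perfect cube.
  y = -3: RHS = -328 is not a perfect cube.
Continuing the search up to |y| = 30 finds no further solutions beyond those listed.
Collected solutions: (2, 1).

Solutions (with |y| ≤ 30): (2, 1).


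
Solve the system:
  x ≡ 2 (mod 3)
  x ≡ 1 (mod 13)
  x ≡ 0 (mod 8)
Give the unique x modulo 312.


Moduli 3, 13, 8 are pairwise coprime; by CRT there is a unique solution modulo M = 3 · 13 · 8 = 312.
Solve pairwise, accumulating the modulus:
  Start with x ≡ 2 (mod 3).
  Combine with x ≡ 1 (mod 13): since gcd(3, 13) = 1, we get a unique residue mod 39.
    Write x = 2 + 3·t and substitute into x ≡ 1 (mod 13): 3·t ≡ 1 − 2 = -1 (mod 13).
    Reduce coefficients mod 13: 3·t ≡ 12 (mod 13).
    The inverse of 3 mod 13 is 9 (since 3·9 = 27 = 2·13 + 1), so t ≡ 9·12 = 108 ≡ 4 (mod 13).
    Then x = 2 + 3·4 = 14, valid modulo lcm(3, 13) = 39: x ≡ 14 (mod 39).
  Combine with x ≡ 0 (mod 8): since gcd(39, 8) = 1, we get a unique residue mod 312.
    Write x = 14 + 39·t and substitute into x ≡ 0 (mod 8): 39·t ≡ 0 − 14 = -14 (mod 8).
    Reduce coefficients mod 8: 7·t ≡ 2 (mod 8).
    The inverse of 7 mod 8 is 7 (since 7·7 = 49 = 6·8 + 1), so t ≡ 7·2 = 14 ≡ 6 (mod 8).
    Then x = 14 + 39·6 = 248, valid modulo lcm(39, 8) = 312: x ≡ 248 (mod 312).
Verify: 248 mod 3 = 2 ✓, 248 mod 13 = 1 ✓, 248 mod 8 = 0 ✓.

x ≡ 248 (mod 312).


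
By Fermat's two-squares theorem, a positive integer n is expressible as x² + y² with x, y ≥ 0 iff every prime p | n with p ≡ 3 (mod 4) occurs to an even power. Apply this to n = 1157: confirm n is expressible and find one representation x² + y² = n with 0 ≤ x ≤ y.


Step 1: Factor n = 1157 = 13 · 89.
Step 2: Check the mod-4 condition on each prime factor: 13 ≡ 1 (mod 4), exponent 1; 89 ≡ 1 (mod 4), exponent 1.
All primes ≡ 3 (mod 4) appear to even exponent (or don't appear), so by the two-squares theorem n IS expressible as a sum of two squares.
Step 3: Build a representation. Here n = 13 · 89 is a product of primes ≡ 1 (mod 4). Each prime p ≡ 1 (mod 4) is itself a sum of two squares; find a² by testing p − a² for a perfect square:
  13: 13 − 1² = 12, 13 − 2² = 9 = 3² ⇒ 13 = 2² + 3².
  89: 89 − 1² = 88, 89 − 2² = 85, 89 − 3² = 80, 89 − 4² = 73, 89 − 5² = 64 = 8² ⇒ 89 = 5² + 8².
  Combine using the Brahmagupta–Fibonacci identity (a² + b²)(c² + d²) = (ac − bd)² + (ad + bc)² = (ac + bd)² + (ad − bc)²:
  13 · 89 = 1157: from (2² + 3²)(5² + 8²), take (2·5 − 3·8, 2·8 + 3·5) = (10 − 24, 16 + 15) = (-14, 31); dropping signs (only squares matter) gives (14, 31); check 14² + 31² = 196 + 961 = 1157 ✓.
Step 4: Order so x ≤ y and verify: 14² + 31² = 196 + 961 = 1157 = n. ✓

n = 1157 = 14² + 31² (one valid representation with x ≤ y).


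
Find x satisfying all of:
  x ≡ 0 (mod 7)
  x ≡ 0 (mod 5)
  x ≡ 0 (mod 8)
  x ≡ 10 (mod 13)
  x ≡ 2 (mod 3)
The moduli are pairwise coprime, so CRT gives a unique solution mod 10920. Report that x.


Product of moduli M = 7 · 5 · 8 · 13 · 3 = 10920.
Merge one congruence at a time:
  Start: x ≡ 0 (mod 7).
  Combine with x ≡ 0 (mod 5); new modulus lcm = 35.
    Write x = 0 + 7·t and substitute into x ≡ 0 (mod 5): 7·t ≡ 0 − 0 = 0 (mod 5).
    Reduce coefficients mod 5: 2·t ≡ 0 (mod 5).
    The inverse of 2 mod 5 is 3 (since 2·3 = 6 = 1·5 + 1), so t ≡ 3·0 = 0 ≡ 0 (mod 5).
    Then x = 0 + 7·0 = 0, valid modulo lcm(7, 5) = 35: x ≡ 0 (mod 35).
  Combine with x ≡ 0 (mod 8); new modulus lcm = 280.
    Write x = 0 + 35·t and substitute into x ≡ 0 (mod 8): 35·t ≡ 0 − 0 = 0 (mod 8).
    Reduce coefficients mod 8: 3·t ≡ 0 (mod 8).
    The inverse of 3 mod 8 is 3 (since 3·3 = 9 = 1·8 + 1), so t ≡ 3·0 = 0 ≡ 0 (mod 8).
    Then x = 0 + 35·0 = 0, valid modulo lcm(35, 8) = 280: x ≡ 0 (mod 280).
  Combine with x ≡ 10 (mod 13); new modulus lcm = 3640.
    Write x = 0 + 280·t and substitute into x ≡ 10 (mod 13): 280·t ≡ 10 − 0 = 10 (mod 13).
    Reduce coefficients mod 13: 7·t ≡ 10 (mod 13).
    The inverse of 7 mod 13 is 2 (since 7·2 = 14 = 1·13 + 1), so t ≡ 2·10 = 20 ≡ 7 (mod 13).
    Then x = 0 + 280·7 = 1960, valid modulo lcm(280, 13) = 3640: x ≡ 1960 (mod 3640).
  Combine with x ≡ 2 (mod 3); new modulus lcm = 10920.
    Write x = 1960 + 3640·t and substitute into x ≡ 2 (mod 3): 3640·t ≡ 2 − 1960 = -1958 (mod 3).
    Reduce coefficients mod 3: 1·t ≡ 1 (mod 3).
    So t ≡ 1 (mod 3).
    Then x = 1960 + 3640·1 = 5600, valid modulo lcm(3640, 3) = 10920: x ≡ 5600 (mod 10920).
Verify against each original: 5600 mod 7 = 0, 5600 mod 5 = 0, 5600 mod 8 = 0, 5600 mod 13 = 10, 5600 mod 3 = 2.

x ≡ 5600 (mod 10920).


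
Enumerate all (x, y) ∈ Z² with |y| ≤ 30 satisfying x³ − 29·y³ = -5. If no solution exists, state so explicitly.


The equation is x³ - 29y³ = -5. For fixed y, x³ = 29·y³ − 5, so a solution requires the RHS to be a perfect cube.
Strategy: iterate y from -30 to 30, compute RHS = 29·y³ − 5, and check whether it is a (positive or negative) perfect cube.
Check small values of y:
  y = 0: RHS = -5 is not a perfect cube.
  y = 1: RHS = 24 is not a perfect cube.
  y = -1: RHS = -34 is not a perfect cube.
  y = 2: RHS = 227 is not a perfect cube.
  y = -2: RHS = -237 is not a perfect cube.
  y = 3: RHS = 778 is not a perfect cube.
  y = -3: RHS = -788 is not a perfect cube.
Continuing the search up to |y| = 30 finds no solutions either.
No (x, y) in the scanned range satisfies the equation.

No integer solutions with |y| ≤ 30.


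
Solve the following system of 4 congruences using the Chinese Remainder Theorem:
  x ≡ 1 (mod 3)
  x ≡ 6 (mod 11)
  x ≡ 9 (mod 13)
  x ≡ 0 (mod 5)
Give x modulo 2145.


Product of moduli M = 3 · 11 · 13 · 5 = 2145.
Merge one congruence at a time:
  Start: x ≡ 1 (mod 3).
  Combine with x ≡ 6 (mod 11); new modulus lcm = 33.
    Write x = 1 + 3·t and substitute into x ≡ 6 (mod 11): 3·t ≡ 6 − 1 = 5 (mod 11).
    The inverse of 3 mod 11 is 4 (since 3·4 = 12 = 1·11 + 1), so t ≡ 4·5 = 20 ≡ 9 (mod 11).
    Then x = 1 + 3·9 = 28, valid modulo lcm(3, 11) = 33: x ≡ 28 (mod 33).
  Combine with x ≡ 9 (mod 13); new modulus lcm = 429.
    Write x = 28 + 33·t and substitute into x ≡ 9 (mod 13): 33·t ≡ 9 − 28 = -19 (mod 13).
    Reduce coefficients mod 13: 7·t ≡ 7 (mod 13).
    The inverse of 7 mod 13 is 2 (since 7·2 = 14 = 1·13 + 1), so t ≡ 2·7 = 14 ≡ 1 (mod 13).
    Then x = 28 + 33·1 = 61, valid modulo lcm(33, 13) = 429: x ≡ 61 (mod 429).
  Combine with x ≡ 0 (mod 5); new modulus lcm = 2145.
    Write x = 61 + 429·t and substitute into x ≡ 0 (mod 5): 429·t ≡ 0 − 61 = -61 (mod 5).
    Reduce coefficients mod 5: 4·t ≡ 4 (mod 5).
    The inverse of 4 mod 5 is 4 (since 4·4 = 16 = 3·5 + 1), so t ≡ 4·4 = 16 ≡ 1 (mod 5).
    Then x = 61 + 429·1 = 490, valid modulo lcm(429, 5) = 2145: x ≡ 490 (mod 2145).
Verify against each original: 490 mod 3 = 1, 490 mod 11 = 6, 490 mod 13 = 9, 490 mod 5 = 0.

x ≡ 490 (mod 2145).


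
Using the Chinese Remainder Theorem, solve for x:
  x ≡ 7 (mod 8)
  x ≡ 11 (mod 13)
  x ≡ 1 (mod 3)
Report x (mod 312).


Moduli 8, 13, 3 are pairwise coprime; by CRT there is a unique solution modulo M = 8 · 13 · 3 = 312.
Solve pairwise, accumulating the modulus:
  Start with x ≡ 7 (mod 8).
  Combine with x ≡ 11 (mod 13): since gcd(8, 13) = 1, we get a unique residue mod 104.
    Write x = 7 + 8·t and substitute into x ≡ 11 (mod 13): 8·t ≡ 11 − 7 = 4 (mod 13).
    The inverse of 8 mod 13 is 5 (since 8·5 = 40 = 3·13 + 1), so t ≡ 5·4 = 20 ≡ 7 (mod 13).
    Then x = 7 + 8·7 = 63, valid modulo lcm(8, 13) = 104: x ≡ 63 (mod 104).
  Combine with x ≡ 1 (mod 3): since gcd(104, 3) = 1, we get a unique residue mod 312.
    Write x = 63 + 104·t and substitute into x ≡ 1 (mod 3): 104·t ≡ 1 − 63 = -62 (mod 3).
    Reduce coefficients mod 3: 2·t ≡ 1 (mod 3).
    The inverse of 2 mod 3 is 2 (since 2·2 = 4 = 1·3 + 1), so t ≡ 2·1 = 2 ≡ 2 (mod 3).
    Then x = 63 + 104·2 = 271, valid modulo lcm(104, 3) = 312: x ≡ 271 (mod 312).
Verify: 271 mod 8 = 7 ✓, 271 mod 13 = 11 ✓, 271 mod 3 = 1 ✓.

x ≡ 271 (mod 312).


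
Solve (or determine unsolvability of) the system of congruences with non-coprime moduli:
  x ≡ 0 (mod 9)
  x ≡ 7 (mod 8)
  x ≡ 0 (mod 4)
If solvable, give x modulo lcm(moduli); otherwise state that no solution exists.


Moduli 9, 8, 4 are not pairwise coprime, so CRT works modulo lcm(m_i) when all pairwise compatibility conditions hold.
Pairwise compatibility: gcd(m_i, m_j) must divide a_i - a_j for every pair.
Merge one congruence at a time:
  Start: x ≡ 0 (mod 9).
  Combine with x ≡ 7 (mod 8): gcd(9, 8) = 1; 7 - 0 = 7, which IS divisible by 1, so compatible.
    Write x = 0 + 9·t and substitute into x ≡ 7 (mod 8): 9·t ≡ 7 − 0 = 7 (mod 8).
    Reduce coefficients mod 8: 1·t ≡ 7 (mod 8).
    So t ≡ 7 (mod 8).
    Then x = 0 + 9·7 = 63, valid modulo lcm(9, 8) = 72: x ≡ 63 (mod 72).
  Combine with x ≡ 0 (mod 4): gcd(72, 4) = 4, and 0 - 63 = -63 is NOT divisible by 4.
    ⇒ system is inconsistent (no integer solution).

No solution (the system is inconsistent).


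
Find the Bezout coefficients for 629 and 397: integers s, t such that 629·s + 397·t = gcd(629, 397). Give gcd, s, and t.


Euclidean algorithm on (629, 397) — divide until remainder is 0:
  629 = 1 · 397 + 232
  397 = 1 · 232 + 165
  232 = 1 · 165 + 67
  165 = 2 · 67 + 31
  67 = 2 · 31 + 5
  31 = 6 · 5 + 1
  5 = 5 · 1 + 0
gcd(629, 397) = 1.
Track Bezout coefficients alongside the remainders: start with r₀ = 629 = a·1 + b·0 (s = 1, t = 0) and r₁ = 397 = a·0 + b·1 (s = 0, t = 1); each new remainder r_{k+1} = r_{k-1} − q_k·r_k inherits s_{k+1} = s_{k-1} − q_k·s_k, t_{k+1} = t_{k-1} − q_k·t_k, so r_k = a·s_k + b·t_k at every step:
  q = 1: r = 232, s = 1 − 1·0 = 1, t = 0 − 1·1 = -1  (check: 629·1 + 397·(-1) = 232)
  q = 1: r = 165, s = 0 − 1·1 = -1, t = 1 − 1·(-1) = 2  (check: 629·(-1) + 397·2 = 165)
  q = 1: r = 67, s = 1 − 1·(-1) = 2, t = -1 − 1·2 = -3  (check: 629·2 + 397·(-3) = 67)
  q = 2: r = 31, s = -1 − 2·2 = -5, t = 2 − 2·(-3) = 8  (check: 629·(-5) + 397·8 = 31)
  q = 2: r = 5, s = 2 − 2·(-5) = 12, t = -3 − 2·8 = -19  (check: 629·12 + 397·(-19) = 5)
  q = 6: r = 1, s = -5 − 6·12 = -77, t = 8 − 6·(-19) = 122  (check: 629·(-77) + 397·122 = 1)
The row with r = 1 (the gcd) gives the Bezout coefficients s = -77, t = 122.
Result: 629 · (-77) + 397 · (122) = 1.

gcd(629, 397) = 1; s = -77, t = 122 (check: 629·(-77) + 397·122 = 1).


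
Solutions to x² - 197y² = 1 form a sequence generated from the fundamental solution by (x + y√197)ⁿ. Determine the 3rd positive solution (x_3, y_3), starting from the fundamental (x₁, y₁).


Step 1: Find the fundamental solution (x₁, y₁) of x² - 197y² = 1.
  Expand √197 as a continued fraction. a₀ = ⌊√197⌋ = 14; iterate m_{k+1} = d_k·a_k − m_k, d_{k+1} = (197 − m_{k+1}²)/d_k, a_{k+1} = ⌊(a₀ + m_{k+1})/d_{k+1}⌋ (starting m₀ = 0, d₀ = 1), with convergents p_k = a_k·p_{k-1} + p_{k-2}, q_k = a_k·q_{k-1} + q_{k-2} (p₋₁ = 1, q₋₁ = 0):
  k = 0: a₀ = 14; p₀/q₀ = 14/1; p₀² − 197·q₀² = 196 − 197 = -1.
  k = 1: m = 14, d = 1, a = ⌊(14 + 14)/1⌋ = 28; p/q = (28·14 + 1)/(28·1 + 0) = 393/28; p² − 197·q² = 154449 − 154448 = 1.
  The first convergent with p² − 197·q² = 1 gives the fundamental solution (x₁, y₁) = (393, 28).
Step 2: Apply the recurrence (x_{n+1}, y_{n+1}) = (x₁x_n + 197y₁y_n, x₁y_n + y₁x_n) repeatedly.
  From (x_1, y_1) = (393, 28): x_2 = 393·393 + 197·28·28 = 308897; y_2 = 393·28 + 28·393 = 22008.
  From (x_2, y_2) = (308897, 22008): x_3 = 393·308897 + 197·28·22008 = 242792649; y_3 = 393·22008 + 28·308897 = 17298260.
Step 3: Verify x_3² - 197·y_3² = 58948270408437201 - 58948270408437200 = 1 (should be 1). ✓

(x_1, y_1) = (393, 28); (x_3, y_3) = (242792649, 17298260).


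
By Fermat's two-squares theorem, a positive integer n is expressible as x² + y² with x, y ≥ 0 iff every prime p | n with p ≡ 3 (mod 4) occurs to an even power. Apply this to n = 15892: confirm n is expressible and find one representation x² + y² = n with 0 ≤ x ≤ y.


Step 1: Factor n = 15892 = 2^2 · 29 · 137.
Step 2: Check the mod-4 condition on each prime factor: 2 = 2 (special); 29 ≡ 1 (mod 4), exponent 1; 137 ≡ 1 (mod 4), exponent 1.
All primes ≡ 3 (mod 4) appear to even exponent (or don't appear), so by the two-squares theorem n IS expressible as a sum of two squares.
Step 3: Build a representation. Group n = k² · m with k = 2 and m = 29 · 137 = 3973 (a product of primes ≡ 1 (mod 4)); a representation of m scales to one of n via (k·x)² + (k·y)² = k²(x² + y²). Each prime p ≡ 1 (mod 4) is itself a sum of two squares; find a² by testing p − a² for a perfect square:
  29: 29 − 1² = 28, 29 − 2² = 25 = 5² ⇒ 29 = 2² + 5².
  137: 137 − 1² = 136, 137 − 2² = 133, 137 − 3² = 128, 137 − 4² = 121 = 11² ⇒ 137 = 4² + 11².
  Combine using the Brahmagupta–Fibonacci identity (a² + b²)(c² + d²) = (ac − bd)² + (ad + bc)² = (ac + bd)² + (ad − bc)²:
  29 · 137 = 3973: from (2² + 5²)(4² + 11²), take (2·4 − 5·11, 2·11 + 5·4) = (8 − 55, 22 + 20) = (-47, 42); dropping signs (only squares matter) gives (47, 42); check 47² + 42² = 2209 + 1764 = 3973 ✓.
  Scale by k = 2: (2·47, 2·42) = (94, 84).
Step 4: Order so x ≤ y and verify: 84² + 94² = 7056 + 8836 = 15892 = n. ✓

n = 15892 = 84² + 94² (one valid representation with x ≤ y).


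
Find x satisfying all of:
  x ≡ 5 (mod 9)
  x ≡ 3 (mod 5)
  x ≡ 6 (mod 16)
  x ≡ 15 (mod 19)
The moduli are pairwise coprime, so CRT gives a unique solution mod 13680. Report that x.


Product of moduli M = 9 · 5 · 16 · 19 = 13680.
Merge one congruence at a time:
  Start: x ≡ 5 (mod 9).
  Combine with x ≡ 3 (mod 5); new modulus lcm = 45.
    Write x = 5 + 9·t and substitute into x ≡ 3 (mod 5): 9·t ≡ 3 − 5 = -2 (mod 5).
    Reduce coefficients mod 5: 4·t ≡ 3 (mod 5).
    The inverse of 4 mod 5 is 4 (since 4·4 = 16 = 3·5 + 1), so t ≡ 4·3 = 12 ≡ 2 (mod 5).
    Then x = 5 + 9·2 = 23, valid modulo lcm(9, 5) = 45: x ≡ 23 (mod 45).
  Combine with x ≡ 6 (mod 16); new modulus lcm = 720.
    Write x = 23 + 45·t and substitute into x ≡ 6 (mod 16): 45·t ≡ 6 − 23 = -17 (mod 16).
    Reduce coefficients mod 16: 13·t ≡ 15 (mod 16).
    The inverse of 13 mod 16 is 5 (since 13·5 = 65 = 4·16 + 1), so t ≡ 5·15 = 75 ≡ 11 (mod 16).
    Then x = 23 + 45·11 = 518, valid modulo lcm(45, 16) = 720: x ≡ 518 (mod 720).
  Combine with x ≡ 15 (mod 19); new modulus lcm = 13680.
    Write x = 518 + 720·t and substitute into x ≡ 15 (mod 19): 720·t ≡ 15 − 518 = -503 (mod 19).
    Reduce coefficients mod 19: 17·t ≡ 10 (mod 19).
    The inverse of 17 mod 19 is 9 (since 17·9 = 153 = 8·19 + 1), so t ≡ 9·10 = 90 ≡ 14 (mod 19).
    Then x = 518 + 720·14 = 10598, valid modulo lcm(720, 19) = 13680: x ≡ 10598 (mod 13680).
Verify against each original: 10598 mod 9 = 5, 10598 mod 5 = 3, 10598 mod 16 = 6, 10598 mod 19 = 15.

x ≡ 10598 (mod 13680).


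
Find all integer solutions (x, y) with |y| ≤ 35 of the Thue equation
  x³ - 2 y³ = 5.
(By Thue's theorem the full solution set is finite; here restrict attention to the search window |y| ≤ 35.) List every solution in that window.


The equation is x³ - 2y³ = 5. For fixed y, x³ = 2·y³ + 5, so a solution requires the RHS to be a perfect cube.
Strategy: iterate y from -35 to 35, compute RHS = 2·y³ + 5, and check whether it is a (positive or negative) perfect cube.
Check small values of y:
  y = 0: RHS = 5 is not a perfect cube.
  y = 1: RHS = 7 is not a perfect cube.
  y = -1: RHS = 3 is not a perfect cube.
  y = 2: RHS = 21 is not a perfect cube.
  y = -2: RHS = -11 is not a perfect cube.
  y = 3: RHS = 59 is not a perfect cube.
  y = -3: RHS = -49 is not a perfect cube.
Continuing the search up to |y| = 35 finds no solutions either.
No (x, y) in the scanned range satisfies the equation.

No integer solutions with |y| ≤ 35.


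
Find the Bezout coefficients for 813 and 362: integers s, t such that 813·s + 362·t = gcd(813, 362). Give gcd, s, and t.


Euclidean algorithm on (813, 362) — divide until remainder is 0:
  813 = 2 · 362 + 89
  362 = 4 · 89 + 6
  89 = 14 · 6 + 5
  6 = 1 · 5 + 1
  5 = 5 · 1 + 0
gcd(813, 362) = 1.
Track Bezout coefficients alongside the remainders: start with r₀ = 813 = a·1 + b·0 (s = 1, t = 0) and r₁ = 362 = a·0 + b·1 (s = 0, t = 1); each new remainder r_{k+1} = r_{k-1} − q_k·r_k inherits s_{k+1} = s_{k-1} − q_k·s_k, t_{k+1} = t_{k-1} − q_k·t_k, so r_k = a·s_k + b·t_k at every step:
  q = 2: r = 89, s = 1 − 2·0 = 1, t = 0 − 2·1 = -2  (check: 813·1 + 362·(-2) = 89)
  q = 4: r = 6, s = 0 − 4·1 = -4, t = 1 − 4·(-2) = 9  (check: 813·(-4) + 362·9 = 6)
  q = 14: r = 5, s = 1 − 14·(-4) = 57, t = -2 − 14·9 = -128  (check: 813·57 + 362·(-128) = 5)
  q = 1: r = 1, s = -4 − 1·57 = -61, t = 9 − 1·(-128) = 137  (check: 813·(-61) + 362·137 = 1)
The row with r = 1 (the gcd) gives the Bezout coefficients s = -61, t = 137.
Result: 813 · (-61) + 362 · (137) = 1.

gcd(813, 362) = 1; s = -61, t = 137 (check: 813·(-61) + 362·137 = 1).
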